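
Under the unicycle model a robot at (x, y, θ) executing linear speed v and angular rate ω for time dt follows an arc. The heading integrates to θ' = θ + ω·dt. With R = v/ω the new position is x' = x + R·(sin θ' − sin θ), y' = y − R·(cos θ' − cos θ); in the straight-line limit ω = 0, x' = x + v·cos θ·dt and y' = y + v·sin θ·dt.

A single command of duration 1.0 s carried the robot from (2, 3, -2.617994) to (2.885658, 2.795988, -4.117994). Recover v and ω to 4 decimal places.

v = -1.0000, ω = -1.5000

Δθ = -4.117994 − -2.617994 = -1.500000
ω = Δθ/dt = -1.500000/1.0 = -1.5000
R = Δx/(sin θ' − sin θ) = 0.6667
v = R·ω = 0.6667·-1.5000 = -1.0000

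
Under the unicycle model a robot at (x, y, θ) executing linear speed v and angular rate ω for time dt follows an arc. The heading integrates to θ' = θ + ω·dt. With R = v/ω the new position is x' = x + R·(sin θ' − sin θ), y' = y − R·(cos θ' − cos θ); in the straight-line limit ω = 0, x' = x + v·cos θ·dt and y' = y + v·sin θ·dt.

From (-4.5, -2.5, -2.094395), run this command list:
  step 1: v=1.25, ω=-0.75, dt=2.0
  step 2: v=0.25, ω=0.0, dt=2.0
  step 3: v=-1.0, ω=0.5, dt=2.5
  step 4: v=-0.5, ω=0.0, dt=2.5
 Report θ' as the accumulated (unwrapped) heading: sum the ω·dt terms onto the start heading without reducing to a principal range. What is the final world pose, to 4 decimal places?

step 1: θ'=-3.5944 (R=-1.6667) → pose (-6.6725, -3.1654, -3.5944)
step 2: θ'=-3.5944 (straight) → pose (-7.1221, -2.9466, -3.5944)
step 3: θ'=-2.3444 (R=-2.0000) → pose (-4.8164, -2.5456, -2.3444)
step 4: θ'=-2.3444 (straight) → pose (-3.9430, -1.6514, -2.3444)

(-3.9430, -1.6514, -2.3444)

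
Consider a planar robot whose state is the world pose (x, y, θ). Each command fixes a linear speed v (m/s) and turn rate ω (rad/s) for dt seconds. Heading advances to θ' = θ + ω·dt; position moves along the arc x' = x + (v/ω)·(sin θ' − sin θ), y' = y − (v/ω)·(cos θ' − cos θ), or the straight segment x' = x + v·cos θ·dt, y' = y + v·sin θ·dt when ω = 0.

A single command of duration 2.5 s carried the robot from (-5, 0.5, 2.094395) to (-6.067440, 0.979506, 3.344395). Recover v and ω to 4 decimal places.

v = 0.5000, ω = 0.5000

Δθ = 3.344395 − 2.094395 = 1.250000
ω = Δθ/dt = 1.250000/2.5 = 0.5000
R = Δx/(sin θ' − sin θ) = 1.0000
v = R·ω = 1.0000·0.5000 = 0.5000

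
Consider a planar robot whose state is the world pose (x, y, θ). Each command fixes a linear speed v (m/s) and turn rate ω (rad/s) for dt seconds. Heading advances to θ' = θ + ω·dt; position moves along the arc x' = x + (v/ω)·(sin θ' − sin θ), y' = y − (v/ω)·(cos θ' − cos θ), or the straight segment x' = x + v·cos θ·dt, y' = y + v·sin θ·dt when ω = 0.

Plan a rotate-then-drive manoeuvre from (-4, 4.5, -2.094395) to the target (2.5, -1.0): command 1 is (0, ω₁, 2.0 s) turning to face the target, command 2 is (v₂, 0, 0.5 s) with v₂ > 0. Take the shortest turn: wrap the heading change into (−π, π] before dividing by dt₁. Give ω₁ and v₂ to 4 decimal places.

ω₁ = 0.6961, v₂ = 17.0294

heading to target = atan2(-1−4.5, 2.5−-4) = -0.7023
Δθ = wrap(-0.7023 − -2.0944) = 1.3921; ω₁ = Δθ/dt₁ = 0.6961
distance = √((2.5−-4)² + (-1−4.5)²) = 8.5147; v₂ = distance/dt₂ = 17.0294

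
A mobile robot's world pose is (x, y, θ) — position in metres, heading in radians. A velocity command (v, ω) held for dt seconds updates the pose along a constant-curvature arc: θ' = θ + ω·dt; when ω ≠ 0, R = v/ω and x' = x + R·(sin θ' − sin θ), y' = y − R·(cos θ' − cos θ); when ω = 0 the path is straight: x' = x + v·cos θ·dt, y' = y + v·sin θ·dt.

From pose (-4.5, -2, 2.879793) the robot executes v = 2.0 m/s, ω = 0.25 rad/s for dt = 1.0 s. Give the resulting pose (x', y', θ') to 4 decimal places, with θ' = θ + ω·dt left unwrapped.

(-6.4762, -1.7280, 3.1298)

θ' = 2.8798 + 0.25·1.0 = 3.1298
R = v/ω = 2.0/0.25 = 8.0000
x' = -4.5 + 8.0000·(sin 3.1298 − sin 2.8798) = -6.4762
y' = -2 − 8.0000·(cos 3.1298 − cos 2.8798) = -1.7280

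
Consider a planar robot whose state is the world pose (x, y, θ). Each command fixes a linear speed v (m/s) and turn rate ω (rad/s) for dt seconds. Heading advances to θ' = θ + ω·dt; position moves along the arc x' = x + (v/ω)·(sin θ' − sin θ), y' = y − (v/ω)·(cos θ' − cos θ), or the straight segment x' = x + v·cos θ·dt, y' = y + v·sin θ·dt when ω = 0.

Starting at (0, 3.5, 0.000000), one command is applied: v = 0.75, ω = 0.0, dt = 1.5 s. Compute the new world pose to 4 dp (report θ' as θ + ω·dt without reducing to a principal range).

(1.1250, 3.5000, 0.0000)

θ' = 0.0000 + 0.0·1.5 = 0.0000
ω = 0 → straight: x' = 0 + 0.75·cos(0.0000)·1.5 = 1.1250
y' = 3.5 + 0.75·sin(0.0000)·1.5 = 3.5000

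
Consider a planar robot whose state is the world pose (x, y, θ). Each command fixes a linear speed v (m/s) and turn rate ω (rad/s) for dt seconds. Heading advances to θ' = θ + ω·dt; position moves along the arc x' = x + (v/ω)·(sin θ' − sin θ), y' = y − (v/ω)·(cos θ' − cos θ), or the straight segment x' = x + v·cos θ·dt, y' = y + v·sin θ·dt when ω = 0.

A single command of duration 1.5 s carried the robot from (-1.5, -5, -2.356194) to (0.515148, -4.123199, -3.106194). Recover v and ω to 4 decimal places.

v = -1.5000, ω = -0.5000

Δθ = -3.106194 − -2.356194 = -0.750000
ω = Δθ/dt = -0.750000/1.5 = -0.5000
R = Δx/(sin θ' − sin θ) = 3.0000
v = R·ω = 3.0000·-0.5000 = -1.5000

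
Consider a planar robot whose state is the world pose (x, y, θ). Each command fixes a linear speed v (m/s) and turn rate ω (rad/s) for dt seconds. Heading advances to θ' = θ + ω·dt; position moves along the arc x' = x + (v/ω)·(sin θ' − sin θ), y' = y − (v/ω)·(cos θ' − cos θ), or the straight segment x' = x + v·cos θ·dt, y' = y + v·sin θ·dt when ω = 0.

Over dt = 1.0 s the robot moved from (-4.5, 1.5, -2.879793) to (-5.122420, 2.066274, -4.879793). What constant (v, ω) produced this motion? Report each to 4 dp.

v = 1.0000, ω = -2.0000

Δθ = -4.879793 − -2.879793 = -2.000000
ω = Δθ/dt = -2.000000/1.0 = -2.0000
R = Δx/(sin θ' − sin θ) = -0.5000
v = R·ω = -0.5000·-2.0000 = 1.0000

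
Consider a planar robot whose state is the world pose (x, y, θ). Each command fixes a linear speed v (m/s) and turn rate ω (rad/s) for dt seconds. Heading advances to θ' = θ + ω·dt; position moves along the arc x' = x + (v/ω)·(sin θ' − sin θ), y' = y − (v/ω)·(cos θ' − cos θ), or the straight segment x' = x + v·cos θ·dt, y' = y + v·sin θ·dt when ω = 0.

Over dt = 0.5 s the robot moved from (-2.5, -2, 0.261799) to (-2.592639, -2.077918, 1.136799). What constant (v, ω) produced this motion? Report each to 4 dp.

Δθ = 1.136799 − 0.261799 = 0.875000
ω = Δθ/dt = 0.875000/0.5 = 1.7500
R = Δx/(sin θ' − sin θ) = -0.1429
v = R·ω = -0.1429·1.7500 = -0.2500

v = -0.2500, ω = 1.7500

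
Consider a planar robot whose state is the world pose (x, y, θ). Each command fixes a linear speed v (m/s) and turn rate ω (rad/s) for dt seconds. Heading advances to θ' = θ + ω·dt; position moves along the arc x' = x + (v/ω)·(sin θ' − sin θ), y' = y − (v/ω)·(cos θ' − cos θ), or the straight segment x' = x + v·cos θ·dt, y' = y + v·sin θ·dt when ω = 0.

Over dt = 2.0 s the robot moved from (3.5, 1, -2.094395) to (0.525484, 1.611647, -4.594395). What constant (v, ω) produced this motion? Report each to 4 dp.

v = 2.0000, ω = -1.2500

Δθ = -4.594395 − -2.094395 = -2.500000
ω = Δθ/dt = -2.500000/2.0 = -1.2500
R = Δx/(sin θ' − sin θ) = -1.6000
v = R·ω = -1.6000·-1.2500 = 2.0000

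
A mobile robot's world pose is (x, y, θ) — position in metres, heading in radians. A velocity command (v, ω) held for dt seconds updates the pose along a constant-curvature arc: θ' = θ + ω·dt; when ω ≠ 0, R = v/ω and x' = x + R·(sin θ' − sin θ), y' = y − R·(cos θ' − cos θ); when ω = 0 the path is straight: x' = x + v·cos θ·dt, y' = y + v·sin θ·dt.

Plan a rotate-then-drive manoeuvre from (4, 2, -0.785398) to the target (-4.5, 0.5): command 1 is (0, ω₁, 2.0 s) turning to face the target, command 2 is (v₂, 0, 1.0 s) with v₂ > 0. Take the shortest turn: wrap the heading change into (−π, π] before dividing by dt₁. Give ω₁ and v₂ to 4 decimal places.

ω₁ = -1.0908, v₂ = 8.6313

heading to target = atan2(0.5−2, -4.5−4) = -2.9669
Δθ = wrap(-2.9669 − -0.7854) = -2.1815; ω₁ = Δθ/dt₁ = -1.0908
distance = √((-4.5−4)² + (0.5−2)²) = 8.6313; v₂ = distance/dt₂ = 8.6313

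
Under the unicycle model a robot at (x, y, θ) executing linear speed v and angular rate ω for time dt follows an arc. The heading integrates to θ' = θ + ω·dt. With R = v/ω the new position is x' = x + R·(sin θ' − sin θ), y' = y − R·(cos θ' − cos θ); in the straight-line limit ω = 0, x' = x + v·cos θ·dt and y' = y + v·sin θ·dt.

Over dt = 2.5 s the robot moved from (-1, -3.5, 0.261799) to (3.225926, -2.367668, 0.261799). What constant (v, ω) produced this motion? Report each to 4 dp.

v = 1.7500, ω = 0.0000

Δθ = 0.261799 − 0.261799 = 0.000000
ω = Δθ/dt = 0.000000/2.5 = 0.0000
ω = 0 → v = (Δx·cos θ + Δy·sin θ)/dt = 1.7500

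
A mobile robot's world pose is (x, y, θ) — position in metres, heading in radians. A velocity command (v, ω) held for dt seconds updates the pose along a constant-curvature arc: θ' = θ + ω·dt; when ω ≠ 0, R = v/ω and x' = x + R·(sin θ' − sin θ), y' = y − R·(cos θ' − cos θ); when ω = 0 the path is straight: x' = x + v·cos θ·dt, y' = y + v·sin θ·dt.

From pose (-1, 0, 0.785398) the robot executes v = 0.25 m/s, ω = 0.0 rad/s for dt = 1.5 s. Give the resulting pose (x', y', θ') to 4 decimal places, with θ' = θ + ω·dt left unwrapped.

(-0.7348, 0.2652, 0.7854)

θ' = 0.7854 + 0.0·1.5 = 0.7854
ω = 0 → straight: x' = -1 + 0.25·cos(0.7854)·1.5 = -0.7348
y' = 0 + 0.25·sin(0.7854)·1.5 = 0.2652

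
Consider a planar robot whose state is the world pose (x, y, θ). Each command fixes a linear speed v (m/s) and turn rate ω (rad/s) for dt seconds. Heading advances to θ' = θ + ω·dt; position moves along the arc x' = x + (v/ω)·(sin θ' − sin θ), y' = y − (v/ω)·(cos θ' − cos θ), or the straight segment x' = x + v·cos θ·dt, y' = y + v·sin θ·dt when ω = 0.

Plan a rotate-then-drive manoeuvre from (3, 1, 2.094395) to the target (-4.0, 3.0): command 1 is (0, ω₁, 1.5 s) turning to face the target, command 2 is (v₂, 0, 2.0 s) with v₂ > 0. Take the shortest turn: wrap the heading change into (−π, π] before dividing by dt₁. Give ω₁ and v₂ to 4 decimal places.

heading to target = atan2(3−1, -4−3) = 2.8633
Δθ = wrap(2.8633 − 2.0944) = 0.7689; ω₁ = Δθ/dt₁ = 0.5126
distance = √((-4−3)² + (3−1)²) = 7.2801; v₂ = distance/dt₂ = 3.6401

ω₁ = 0.5126, v₂ = 3.6401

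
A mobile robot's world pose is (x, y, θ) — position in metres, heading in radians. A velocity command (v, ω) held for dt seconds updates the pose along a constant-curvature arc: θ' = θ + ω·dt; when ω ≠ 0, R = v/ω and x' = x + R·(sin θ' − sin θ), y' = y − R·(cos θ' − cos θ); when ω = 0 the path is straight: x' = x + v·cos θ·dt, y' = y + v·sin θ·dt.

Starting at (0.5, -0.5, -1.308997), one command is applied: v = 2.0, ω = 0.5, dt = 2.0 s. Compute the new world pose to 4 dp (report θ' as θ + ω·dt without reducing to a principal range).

θ' = -1.3090 + 0.5·2.0 = -0.3090
R = v/ω = 2.0/0.5 = 4.0000
x' = 0.5 + 4.0000·(sin -0.3090 − sin -1.3090) = 3.1473
y' = -0.5 − 4.0000·(cos -0.3090 − cos -1.3090) = -3.2753

(3.1473, -3.2753, -0.3090)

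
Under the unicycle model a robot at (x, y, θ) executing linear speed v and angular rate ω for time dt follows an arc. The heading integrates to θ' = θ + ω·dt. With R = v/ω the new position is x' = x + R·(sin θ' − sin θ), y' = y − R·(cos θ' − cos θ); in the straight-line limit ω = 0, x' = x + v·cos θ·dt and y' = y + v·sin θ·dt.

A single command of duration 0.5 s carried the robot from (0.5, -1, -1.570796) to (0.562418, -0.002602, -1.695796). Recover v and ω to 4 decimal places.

v = -2.0000, ω = -0.2500

Δθ = -1.695796 − -1.570796 = -0.125000
ω = Δθ/dt = -0.125000/0.5 = -0.2500
R = −Δy/(cos θ' − cos θ) = 8.0000
v = R·ω = 8.0000·-0.2500 = -2.0000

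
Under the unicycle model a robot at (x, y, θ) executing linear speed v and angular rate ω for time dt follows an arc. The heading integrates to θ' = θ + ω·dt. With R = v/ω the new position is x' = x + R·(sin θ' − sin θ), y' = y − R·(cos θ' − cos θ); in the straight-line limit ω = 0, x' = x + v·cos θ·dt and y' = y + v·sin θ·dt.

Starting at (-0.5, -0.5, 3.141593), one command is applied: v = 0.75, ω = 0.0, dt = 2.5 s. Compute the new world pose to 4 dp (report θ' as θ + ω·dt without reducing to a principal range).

θ' = 3.1416 + 0.0·2.5 = 3.1416
ω = 0 → straight: x' = -0.5 + 0.75·cos(3.1416)·2.5 = -2.3750
y' = -0.5 + 0.75·sin(3.1416)·2.5 = -0.5000

(-2.3750, -0.5000, 3.1416)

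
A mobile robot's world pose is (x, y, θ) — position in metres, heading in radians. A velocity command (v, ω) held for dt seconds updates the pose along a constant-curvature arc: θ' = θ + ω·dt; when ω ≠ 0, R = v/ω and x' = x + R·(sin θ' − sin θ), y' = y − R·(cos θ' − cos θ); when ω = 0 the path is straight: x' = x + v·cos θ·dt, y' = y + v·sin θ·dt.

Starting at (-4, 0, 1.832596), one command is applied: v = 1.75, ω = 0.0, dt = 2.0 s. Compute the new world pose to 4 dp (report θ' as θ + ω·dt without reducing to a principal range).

(-4.9059, 3.3807, 1.8326)

θ' = 1.8326 + 0.0·2.0 = 1.8326
ω = 0 → straight: x' = -4 + 1.75·cos(1.8326)·2.0 = -4.9059
y' = 0 + 1.75·sin(1.8326)·2.0 = 3.3807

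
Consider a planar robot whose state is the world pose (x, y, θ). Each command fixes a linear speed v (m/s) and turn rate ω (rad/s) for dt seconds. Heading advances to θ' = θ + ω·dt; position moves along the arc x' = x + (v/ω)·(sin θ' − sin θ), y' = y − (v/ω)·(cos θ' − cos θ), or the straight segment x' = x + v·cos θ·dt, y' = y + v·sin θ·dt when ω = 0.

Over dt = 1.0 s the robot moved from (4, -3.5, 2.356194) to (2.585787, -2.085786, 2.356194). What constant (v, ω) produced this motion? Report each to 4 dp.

v = 2.0000, ω = 0.0000

Δθ = 2.356194 − 2.356194 = 0.000000
ω = Δθ/dt = 0.000000/1.0 = 0.0000
ω = 0 → v = (Δx·cos θ + Δy·sin θ)/dt = 2.0000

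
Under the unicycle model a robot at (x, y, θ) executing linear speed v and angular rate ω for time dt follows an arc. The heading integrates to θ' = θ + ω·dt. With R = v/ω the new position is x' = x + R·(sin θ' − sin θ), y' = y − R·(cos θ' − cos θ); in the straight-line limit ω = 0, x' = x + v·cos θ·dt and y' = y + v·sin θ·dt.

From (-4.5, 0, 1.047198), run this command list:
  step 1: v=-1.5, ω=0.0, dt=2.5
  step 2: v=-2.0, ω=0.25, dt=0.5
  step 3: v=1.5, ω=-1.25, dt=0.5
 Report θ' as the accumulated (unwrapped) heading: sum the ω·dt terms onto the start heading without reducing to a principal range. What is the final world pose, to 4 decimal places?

step 1: θ'=1.0472 (straight) → pose (-6.3750, -3.2476, 1.0472)
step 2: θ'=1.1722 (R=-8.0000) → pose (-6.8196, -4.1426, 1.1722)
step 3: θ'=0.5472 (R=-1.2000) → pose (-6.3381, -3.5835, 0.5472)

(-6.3381, -3.5835, 0.5472)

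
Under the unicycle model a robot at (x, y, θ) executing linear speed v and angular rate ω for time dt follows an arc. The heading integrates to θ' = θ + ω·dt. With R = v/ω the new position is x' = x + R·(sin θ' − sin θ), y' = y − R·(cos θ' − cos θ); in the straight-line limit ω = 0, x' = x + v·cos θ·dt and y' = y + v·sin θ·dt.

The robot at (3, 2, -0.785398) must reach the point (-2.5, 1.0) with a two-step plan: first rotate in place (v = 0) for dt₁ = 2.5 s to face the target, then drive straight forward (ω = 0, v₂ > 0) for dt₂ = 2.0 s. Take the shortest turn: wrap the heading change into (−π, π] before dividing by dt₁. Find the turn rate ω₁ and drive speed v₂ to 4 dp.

ω₁ = -0.8705, v₂ = 2.7951

heading to target = atan2(1−2, -2.5−3) = -2.9617
Δθ = wrap(-2.9617 − -0.7854) = -2.1763; ω₁ = Δθ/dt₁ = -0.8705
distance = √((-2.5−3)² + (1−2)²) = 5.5902; v₂ = distance/dt₂ = 2.7951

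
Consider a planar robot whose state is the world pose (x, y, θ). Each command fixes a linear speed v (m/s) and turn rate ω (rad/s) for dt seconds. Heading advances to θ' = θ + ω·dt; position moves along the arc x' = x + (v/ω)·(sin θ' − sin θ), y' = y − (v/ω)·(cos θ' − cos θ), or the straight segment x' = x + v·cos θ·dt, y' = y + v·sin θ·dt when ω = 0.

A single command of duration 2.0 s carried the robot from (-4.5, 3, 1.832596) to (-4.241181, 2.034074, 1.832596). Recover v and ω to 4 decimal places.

Δθ = 1.832596 − 1.832596 = 0.000000
ω = Δθ/dt = 0.000000/2.0 = 0.0000
ω = 0 → v = (Δx·cos θ + Δy·sin θ)/dt = -0.5000

v = -0.5000, ω = 0.0000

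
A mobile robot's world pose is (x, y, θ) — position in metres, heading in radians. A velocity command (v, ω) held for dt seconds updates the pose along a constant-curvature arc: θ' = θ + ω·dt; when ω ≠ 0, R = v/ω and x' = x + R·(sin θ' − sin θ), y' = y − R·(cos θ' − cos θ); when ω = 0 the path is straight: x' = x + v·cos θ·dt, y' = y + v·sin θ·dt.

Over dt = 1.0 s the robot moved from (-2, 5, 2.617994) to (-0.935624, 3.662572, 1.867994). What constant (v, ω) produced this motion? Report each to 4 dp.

Δθ = 1.867994 − 2.617994 = -0.750000
ω = Δθ/dt = -0.750000/1.0 = -0.7500
R = −Δy/(cos θ' − cos θ) = 2.3333
v = R·ω = 2.3333·-0.7500 = -1.7500

v = -1.7500, ω = -0.7500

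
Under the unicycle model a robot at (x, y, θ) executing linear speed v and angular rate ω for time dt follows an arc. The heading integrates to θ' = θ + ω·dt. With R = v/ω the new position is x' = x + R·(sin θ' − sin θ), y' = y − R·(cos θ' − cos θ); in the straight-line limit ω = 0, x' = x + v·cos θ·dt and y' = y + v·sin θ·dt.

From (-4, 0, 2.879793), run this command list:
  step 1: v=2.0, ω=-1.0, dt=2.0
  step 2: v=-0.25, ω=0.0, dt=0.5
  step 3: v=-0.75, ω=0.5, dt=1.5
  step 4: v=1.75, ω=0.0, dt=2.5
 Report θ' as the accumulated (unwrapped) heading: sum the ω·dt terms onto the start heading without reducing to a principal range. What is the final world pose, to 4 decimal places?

(-5.7027, 6.4331, 1.6298)

step 1: θ'=0.8798 (R=-2.0000) → pose (-5.0236, 3.2065, 0.8798)
step 2: θ'=0.8798 (straight) → pose (-5.1032, 3.1101, 0.8798)
step 3: θ'=1.6298 (R=-1.5000) → pose (-5.4447, 2.0657, 1.6298)
step 4: θ'=1.6298 (straight) → pose (-5.7027, 6.4331, 1.6298)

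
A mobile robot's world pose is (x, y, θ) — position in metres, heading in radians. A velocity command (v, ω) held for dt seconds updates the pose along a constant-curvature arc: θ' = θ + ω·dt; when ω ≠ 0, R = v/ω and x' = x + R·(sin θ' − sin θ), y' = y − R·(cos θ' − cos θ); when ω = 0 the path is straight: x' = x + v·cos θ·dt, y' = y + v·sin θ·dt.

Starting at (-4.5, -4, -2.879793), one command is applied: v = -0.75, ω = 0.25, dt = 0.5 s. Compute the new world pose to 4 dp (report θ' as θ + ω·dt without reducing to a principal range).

(-4.1448, -3.8806, -2.7548)

θ' = -2.8798 + 0.25·0.5 = -2.7548
R = v/ω = -0.75/0.25 = -3.0000
x' = -4.5 + -3.0000·(sin -2.7548 − sin -2.8798) = -4.1448
y' = -4 − -3.0000·(cos -2.7548 − cos -2.8798) = -3.8806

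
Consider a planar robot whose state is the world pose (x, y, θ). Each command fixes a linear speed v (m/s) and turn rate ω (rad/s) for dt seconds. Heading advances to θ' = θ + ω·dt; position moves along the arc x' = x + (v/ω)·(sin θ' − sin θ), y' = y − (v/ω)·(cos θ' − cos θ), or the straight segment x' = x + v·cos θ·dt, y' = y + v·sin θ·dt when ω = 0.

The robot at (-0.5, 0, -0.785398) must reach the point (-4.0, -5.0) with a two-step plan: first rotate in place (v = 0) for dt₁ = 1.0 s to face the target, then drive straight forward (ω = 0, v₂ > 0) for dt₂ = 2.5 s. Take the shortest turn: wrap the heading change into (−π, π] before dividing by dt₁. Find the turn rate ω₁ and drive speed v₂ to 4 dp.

heading to target = atan2(-5−0, -4−-0.5) = -2.1815
Δθ = wrap(-2.1815 − -0.7854) = -1.3961; ω₁ = Δθ/dt₁ = -1.3961
distance = √((-4−-0.5)² + (-5−0)²) = 6.1033; v₂ = distance/dt₂ = 2.4413

ω₁ = -1.3961, v₂ = 2.4413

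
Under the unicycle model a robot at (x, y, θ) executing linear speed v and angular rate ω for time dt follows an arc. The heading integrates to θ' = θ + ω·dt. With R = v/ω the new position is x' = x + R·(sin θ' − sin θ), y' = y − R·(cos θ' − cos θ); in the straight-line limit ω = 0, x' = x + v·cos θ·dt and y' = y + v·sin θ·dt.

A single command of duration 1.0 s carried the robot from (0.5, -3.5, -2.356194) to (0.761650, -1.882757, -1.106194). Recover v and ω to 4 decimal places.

Δθ = -1.106194 − -2.356194 = 1.250000
ω = Δθ/dt = 1.250000/1.0 = 1.2500
R = −Δy/(cos θ' − cos θ) = -1.4000
v = R·ω = -1.4000·1.2500 = -1.7500

v = -1.7500, ω = 1.2500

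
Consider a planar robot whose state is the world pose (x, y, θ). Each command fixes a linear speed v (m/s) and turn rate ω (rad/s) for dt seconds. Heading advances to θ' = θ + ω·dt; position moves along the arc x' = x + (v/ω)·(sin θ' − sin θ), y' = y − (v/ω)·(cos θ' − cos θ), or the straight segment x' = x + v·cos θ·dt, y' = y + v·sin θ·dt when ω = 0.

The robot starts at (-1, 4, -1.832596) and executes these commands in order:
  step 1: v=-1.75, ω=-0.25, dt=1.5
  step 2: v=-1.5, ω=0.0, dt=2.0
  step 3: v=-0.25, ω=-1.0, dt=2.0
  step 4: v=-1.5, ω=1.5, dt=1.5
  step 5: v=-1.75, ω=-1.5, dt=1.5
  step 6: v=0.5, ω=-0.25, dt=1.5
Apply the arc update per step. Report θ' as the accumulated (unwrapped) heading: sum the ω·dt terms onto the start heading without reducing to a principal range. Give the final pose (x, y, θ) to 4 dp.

(6.0076, 9.6738, -4.5826)

step 1: θ'=-2.2076 (R=7.0000) → pose (0.1335, 6.3506, -2.2076)
step 2: θ'=-2.2076 (straight) → pose (1.9173, 8.7627, -2.2076)
step 3: θ'=-4.2076 (R=0.2500) → pose (2.3372, 8.7349, -4.2076)
step 4: θ'=-1.9576 (R=-1.0000) → pose (4.1386, 8.8413, -1.9576)
step 5: θ'=-4.2076 (R=1.1667) → pose (6.2402, 8.9654, -4.2076)
step 6: θ'=-4.5826 (R=-2.0000) → pose (6.0076, 9.6738, -4.5826)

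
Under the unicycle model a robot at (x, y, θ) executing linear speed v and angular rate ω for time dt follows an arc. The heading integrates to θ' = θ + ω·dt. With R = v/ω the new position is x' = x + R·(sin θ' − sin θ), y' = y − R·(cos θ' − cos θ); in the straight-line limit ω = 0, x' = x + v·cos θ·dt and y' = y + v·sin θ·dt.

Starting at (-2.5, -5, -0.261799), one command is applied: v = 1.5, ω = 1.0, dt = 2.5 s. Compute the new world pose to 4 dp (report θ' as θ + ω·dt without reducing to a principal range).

θ' = -0.2618 + 1.0·2.5 = 2.2382
R = v/ω = 1.5/1.0 = 1.5000
x' = -2.5 + 1.5000·(sin 2.2382 − sin -0.2618) = -0.9336
y' = -5 − 1.5000·(cos 2.2382 − cos -0.2618) = -2.6227

(-0.9336, -2.6227, 2.2382)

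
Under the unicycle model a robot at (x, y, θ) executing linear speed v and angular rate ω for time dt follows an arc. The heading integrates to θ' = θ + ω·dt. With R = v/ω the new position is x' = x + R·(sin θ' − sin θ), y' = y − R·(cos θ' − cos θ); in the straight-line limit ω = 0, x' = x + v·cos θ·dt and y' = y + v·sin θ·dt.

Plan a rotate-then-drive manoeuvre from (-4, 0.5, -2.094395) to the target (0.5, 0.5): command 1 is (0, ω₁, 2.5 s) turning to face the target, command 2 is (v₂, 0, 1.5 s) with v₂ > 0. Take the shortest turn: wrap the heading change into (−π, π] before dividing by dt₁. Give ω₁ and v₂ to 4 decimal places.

ω₁ = 0.8378, v₂ = 3.0000

heading to target = atan2(0.5−0.5, 0.5−-4) = 0.0000
Δθ = wrap(0.0000 − -2.0944) = 2.0944; ω₁ = Δθ/dt₁ = 0.8378
distance = √((0.5−-4)² + (0.5−0.5)²) = 4.5000; v₂ = distance/dt₂ = 3.0000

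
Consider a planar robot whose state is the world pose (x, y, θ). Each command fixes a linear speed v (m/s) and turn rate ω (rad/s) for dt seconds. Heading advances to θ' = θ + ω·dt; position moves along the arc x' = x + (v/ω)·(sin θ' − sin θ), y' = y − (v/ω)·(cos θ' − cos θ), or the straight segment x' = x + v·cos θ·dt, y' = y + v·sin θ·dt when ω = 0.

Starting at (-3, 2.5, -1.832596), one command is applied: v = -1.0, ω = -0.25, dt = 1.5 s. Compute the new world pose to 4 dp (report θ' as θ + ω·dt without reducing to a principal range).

θ' = -1.8326 + -0.25·1.5 = -2.2076
R = v/ω = -1.0/-0.25 = 4.0000
x' = -3 + 4.0000·(sin -2.2076 − sin -1.8326) = -2.3523
y' = 2.5 − 4.0000·(cos -2.2076 − cos -1.8326) = 3.8432

(-2.3523, 3.8432, -2.2076)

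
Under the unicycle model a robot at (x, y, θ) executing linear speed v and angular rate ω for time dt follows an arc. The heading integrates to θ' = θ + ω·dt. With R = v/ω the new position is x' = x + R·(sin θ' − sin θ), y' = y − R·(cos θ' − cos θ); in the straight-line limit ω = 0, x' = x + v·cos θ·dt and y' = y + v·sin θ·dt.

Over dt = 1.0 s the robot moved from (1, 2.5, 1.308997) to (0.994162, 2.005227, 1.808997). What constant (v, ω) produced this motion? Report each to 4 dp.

v = -0.5000, ω = 0.5000

Δθ = 1.808997 − 1.308997 = 0.500000
ω = Δθ/dt = 0.500000/1.0 = 0.5000
R = −Δy/(cos θ' − cos θ) = -1.0000
v = R·ω = -1.0000·0.5000 = -0.5000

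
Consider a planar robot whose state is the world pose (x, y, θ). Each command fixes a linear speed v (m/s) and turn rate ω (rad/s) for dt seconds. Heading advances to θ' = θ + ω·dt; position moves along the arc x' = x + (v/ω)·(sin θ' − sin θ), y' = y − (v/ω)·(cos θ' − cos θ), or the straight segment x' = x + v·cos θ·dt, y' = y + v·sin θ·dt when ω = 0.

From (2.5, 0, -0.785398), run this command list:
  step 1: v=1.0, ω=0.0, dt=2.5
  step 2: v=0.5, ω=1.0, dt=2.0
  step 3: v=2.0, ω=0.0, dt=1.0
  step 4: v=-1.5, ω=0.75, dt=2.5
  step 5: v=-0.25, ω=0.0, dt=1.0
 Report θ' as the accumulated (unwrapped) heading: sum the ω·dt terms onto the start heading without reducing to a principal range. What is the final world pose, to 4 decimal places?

(7.8075, -2.4218, 3.0896)

step 1: θ'=-0.7854 (straight) → pose (4.2678, -1.7678, -0.7854)
step 2: θ'=1.2146 (R=0.5000) → pose (5.0899, -1.5886, 1.2146)
step 3: θ'=1.2146 (straight) → pose (5.7874, 0.2859, 1.2146)
step 4: θ'=3.0896 (R=-2.0000) → pose (7.5579, -2.4088, 3.0896)
step 5: θ'=3.0896 (straight) → pose (7.8075, -2.4218, 3.0896)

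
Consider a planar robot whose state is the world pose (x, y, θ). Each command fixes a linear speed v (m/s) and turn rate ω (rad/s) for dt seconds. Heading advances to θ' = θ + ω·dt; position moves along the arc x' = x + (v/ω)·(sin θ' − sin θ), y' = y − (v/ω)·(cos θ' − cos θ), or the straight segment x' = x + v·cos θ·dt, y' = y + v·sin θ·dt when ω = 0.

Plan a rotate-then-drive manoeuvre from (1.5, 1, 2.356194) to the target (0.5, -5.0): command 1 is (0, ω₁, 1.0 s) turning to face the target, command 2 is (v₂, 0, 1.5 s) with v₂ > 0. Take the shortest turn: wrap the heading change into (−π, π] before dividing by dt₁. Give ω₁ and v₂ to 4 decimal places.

heading to target = atan2(-5−1, 0.5−1.5) = -1.7359
Δθ = wrap(-1.7359 − 2.3562) = 2.1910; ω₁ = Δθ/dt₁ = 2.1910
distance = √((0.5−1.5)² + (-5−1)²) = 6.0828; v₂ = distance/dt₂ = 4.0552

ω₁ = 2.1910, v₂ = 4.0552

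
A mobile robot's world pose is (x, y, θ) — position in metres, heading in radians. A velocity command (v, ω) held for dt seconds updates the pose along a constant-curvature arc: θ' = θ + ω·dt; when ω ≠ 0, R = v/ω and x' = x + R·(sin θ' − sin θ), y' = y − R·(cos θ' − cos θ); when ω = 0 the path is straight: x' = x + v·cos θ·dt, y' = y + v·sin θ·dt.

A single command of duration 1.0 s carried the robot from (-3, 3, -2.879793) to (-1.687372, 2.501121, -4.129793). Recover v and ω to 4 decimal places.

v = -1.5000, ω = -1.2500

Δθ = -4.129793 − -2.879793 = -1.250000
ω = Δθ/dt = -1.250000/1.0 = -1.2500
R = Δx/(sin θ' − sin θ) = 1.2000
v = R·ω = 1.2000·-1.2500 = -1.5000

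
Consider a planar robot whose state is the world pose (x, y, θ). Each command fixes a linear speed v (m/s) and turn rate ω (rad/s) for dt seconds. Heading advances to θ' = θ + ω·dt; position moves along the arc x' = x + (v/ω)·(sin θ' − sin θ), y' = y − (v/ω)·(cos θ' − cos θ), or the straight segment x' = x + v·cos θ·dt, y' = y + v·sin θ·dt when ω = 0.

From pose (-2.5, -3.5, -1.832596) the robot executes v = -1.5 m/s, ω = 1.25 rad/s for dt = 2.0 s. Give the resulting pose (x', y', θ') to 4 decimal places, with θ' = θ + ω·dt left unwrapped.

θ' = -1.8326 + 1.25·2.0 = 0.6674
R = v/ω = -1.5/1.25 = -1.2000
x' = -2.5 + -1.2000·(sin 0.6674 − sin -1.8326) = -4.4018
y' = -3.5 − -1.2000·(cos 0.6674 − cos -1.8326) = -2.2469

(-4.4018, -2.2469, 0.6674)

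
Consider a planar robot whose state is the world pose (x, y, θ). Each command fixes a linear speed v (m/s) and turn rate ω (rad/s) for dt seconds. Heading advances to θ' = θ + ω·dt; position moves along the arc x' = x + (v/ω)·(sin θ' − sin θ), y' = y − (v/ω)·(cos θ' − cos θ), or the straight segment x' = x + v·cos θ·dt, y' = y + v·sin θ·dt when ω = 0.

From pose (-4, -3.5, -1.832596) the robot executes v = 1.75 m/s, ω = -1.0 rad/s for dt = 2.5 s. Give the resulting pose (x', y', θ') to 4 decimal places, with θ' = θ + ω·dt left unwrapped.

(-7.3157, -3.6958, -4.3326)

θ' = -1.8326 + -1.0·2.5 = -4.3326
R = v/ω = 1.75/-1.0 = -1.7500
x' = -4 + -1.7500·(sin -4.3326 − sin -1.8326) = -7.3157
y' = -3.5 − -1.7500·(cos -4.3326 − cos -1.8326) = -3.6958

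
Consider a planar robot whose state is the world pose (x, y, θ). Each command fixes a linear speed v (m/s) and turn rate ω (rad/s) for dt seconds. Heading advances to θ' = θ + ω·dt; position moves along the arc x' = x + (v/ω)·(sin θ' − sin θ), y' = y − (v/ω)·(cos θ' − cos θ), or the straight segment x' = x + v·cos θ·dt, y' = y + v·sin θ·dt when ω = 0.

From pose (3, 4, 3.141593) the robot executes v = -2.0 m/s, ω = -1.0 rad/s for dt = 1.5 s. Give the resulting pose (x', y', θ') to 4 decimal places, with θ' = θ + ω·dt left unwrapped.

θ' = 3.1416 + -1.0·1.5 = 1.6416
R = v/ω = -2.0/-1.0 = 2.0000
x' = 3 + 2.0000·(sin 1.6416 − sin 3.1416) = 4.9950
y' = 4 − 2.0000·(cos 1.6416 − cos 3.1416) = 2.1415

(4.9950, 2.1415, 1.6416)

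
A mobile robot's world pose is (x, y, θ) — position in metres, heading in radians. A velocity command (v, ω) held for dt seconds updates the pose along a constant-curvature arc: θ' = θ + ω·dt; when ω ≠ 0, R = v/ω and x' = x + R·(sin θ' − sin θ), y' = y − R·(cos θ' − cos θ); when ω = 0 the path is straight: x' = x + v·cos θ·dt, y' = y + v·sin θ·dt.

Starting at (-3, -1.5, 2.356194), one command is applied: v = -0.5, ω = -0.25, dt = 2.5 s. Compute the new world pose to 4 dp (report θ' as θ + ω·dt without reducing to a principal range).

(-2.4399, -2.5948, 1.7312)

θ' = 2.3562 + -0.25·2.5 = 1.7312
R = v/ω = -0.5/-0.25 = 2.0000
x' = -3 + 2.0000·(sin 1.7312 − sin 2.3562) = -2.4399
y' = -1.5 − 2.0000·(cos 1.7312 − cos 2.3562) = -2.5948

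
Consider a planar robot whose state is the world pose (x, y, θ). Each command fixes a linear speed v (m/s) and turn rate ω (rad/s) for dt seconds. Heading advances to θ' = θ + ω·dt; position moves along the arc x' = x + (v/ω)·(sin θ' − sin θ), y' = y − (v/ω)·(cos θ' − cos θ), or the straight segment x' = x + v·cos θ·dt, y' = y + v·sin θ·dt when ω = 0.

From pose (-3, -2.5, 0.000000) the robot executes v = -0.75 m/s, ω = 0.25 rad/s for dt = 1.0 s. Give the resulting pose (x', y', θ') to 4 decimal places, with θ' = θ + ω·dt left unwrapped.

(-3.7422, -2.5933, 0.2500)

θ' = 0.0000 + 0.25·1.0 = 0.2500
R = v/ω = -0.75/0.25 = -3.0000
x' = -3 + -3.0000·(sin 0.2500 − sin 0.0000) = -3.7422
y' = -2.5 − -3.0000·(cos 0.2500 − cos 0.0000) = -2.5933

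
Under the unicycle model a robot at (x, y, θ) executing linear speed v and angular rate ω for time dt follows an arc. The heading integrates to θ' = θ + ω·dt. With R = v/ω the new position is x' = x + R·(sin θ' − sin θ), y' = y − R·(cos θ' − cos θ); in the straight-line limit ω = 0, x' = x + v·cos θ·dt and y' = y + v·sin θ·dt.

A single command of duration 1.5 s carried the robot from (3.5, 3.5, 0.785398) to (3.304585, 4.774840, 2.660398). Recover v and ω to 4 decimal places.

Δθ = 2.660398 − 0.785398 = 1.875000
ω = Δθ/dt = 1.875000/1.5 = 1.2500
R = −Δy/(cos θ' − cos θ) = 0.8000
v = R·ω = 0.8000·1.2500 = 1.0000

v = 1.0000, ω = 1.2500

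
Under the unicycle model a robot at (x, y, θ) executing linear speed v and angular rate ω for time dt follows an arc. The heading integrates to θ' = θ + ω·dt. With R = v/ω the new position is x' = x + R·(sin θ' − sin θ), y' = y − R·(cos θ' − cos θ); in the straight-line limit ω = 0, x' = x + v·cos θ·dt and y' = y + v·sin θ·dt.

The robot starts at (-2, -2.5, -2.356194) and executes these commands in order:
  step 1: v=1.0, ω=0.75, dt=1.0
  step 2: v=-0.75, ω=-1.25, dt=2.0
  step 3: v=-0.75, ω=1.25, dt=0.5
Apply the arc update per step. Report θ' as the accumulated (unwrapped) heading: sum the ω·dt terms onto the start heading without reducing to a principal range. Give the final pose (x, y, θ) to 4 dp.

step 1: θ'=-1.6062 (R=1.3333) → pose (-2.3897, -3.3956, -1.6062)
step 2: θ'=-4.1062 (R=0.6000) → pose (-1.2970, -3.0750, -4.1062)
step 3: θ'=-3.4812 (R=-0.6000) → pose (-1.0037, -3.2989, -3.4812)

(-1.0037, -3.2989, -3.4812)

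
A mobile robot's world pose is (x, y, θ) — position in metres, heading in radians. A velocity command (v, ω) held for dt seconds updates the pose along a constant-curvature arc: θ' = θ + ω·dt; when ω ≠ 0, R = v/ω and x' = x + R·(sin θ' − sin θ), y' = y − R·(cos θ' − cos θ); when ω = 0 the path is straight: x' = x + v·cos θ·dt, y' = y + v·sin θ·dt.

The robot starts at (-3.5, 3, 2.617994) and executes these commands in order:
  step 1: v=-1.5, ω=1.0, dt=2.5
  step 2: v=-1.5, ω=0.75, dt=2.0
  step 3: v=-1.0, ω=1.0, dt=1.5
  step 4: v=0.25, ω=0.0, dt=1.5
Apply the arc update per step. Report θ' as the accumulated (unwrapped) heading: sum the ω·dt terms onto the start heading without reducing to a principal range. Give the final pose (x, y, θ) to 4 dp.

(-4.6012, 5.1473, 8.1180)

step 1: θ'=5.1180 (R=-1.5000) → pose (-1.3717, 4.8909, 5.1180)
step 2: θ'=6.6180 (R=-2.0000) → pose (-3.8666, 5.9907, 6.6180)
step 3: θ'=8.1180 (R=-1.0000) → pose (-4.5034, 4.7853, 8.1180)
step 4: θ'=8.1180 (straight) → pose (-4.6012, 5.1473, 8.1180)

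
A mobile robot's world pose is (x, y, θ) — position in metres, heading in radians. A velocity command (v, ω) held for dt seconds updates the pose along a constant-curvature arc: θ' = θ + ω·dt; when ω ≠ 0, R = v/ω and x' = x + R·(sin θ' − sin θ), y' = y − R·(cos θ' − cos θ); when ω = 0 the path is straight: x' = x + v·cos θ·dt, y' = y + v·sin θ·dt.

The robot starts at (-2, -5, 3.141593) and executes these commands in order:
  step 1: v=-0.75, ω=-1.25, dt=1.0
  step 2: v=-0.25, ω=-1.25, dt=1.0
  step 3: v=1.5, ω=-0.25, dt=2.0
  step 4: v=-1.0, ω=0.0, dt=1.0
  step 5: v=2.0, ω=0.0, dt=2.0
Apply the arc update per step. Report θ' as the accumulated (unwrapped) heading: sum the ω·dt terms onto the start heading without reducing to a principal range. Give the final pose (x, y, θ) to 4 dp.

step 1: θ'=1.8916 (R=0.6000) → pose (-1.4306, -5.4108, 1.8916)
step 2: θ'=0.6416 (R=0.2000) → pose (-1.5007, -5.6341, 0.6416)
step 3: θ'=0.1416 (R=-6.0000) → pose (1.2434, -4.5010, 0.1416)
step 4: θ'=0.1416 (straight) → pose (0.2534, -4.6421, 0.1416)
step 5: θ'=0.1416 (straight) → pose (4.2134, -4.0776, 0.1416)

(4.2134, -4.0776, 0.1416)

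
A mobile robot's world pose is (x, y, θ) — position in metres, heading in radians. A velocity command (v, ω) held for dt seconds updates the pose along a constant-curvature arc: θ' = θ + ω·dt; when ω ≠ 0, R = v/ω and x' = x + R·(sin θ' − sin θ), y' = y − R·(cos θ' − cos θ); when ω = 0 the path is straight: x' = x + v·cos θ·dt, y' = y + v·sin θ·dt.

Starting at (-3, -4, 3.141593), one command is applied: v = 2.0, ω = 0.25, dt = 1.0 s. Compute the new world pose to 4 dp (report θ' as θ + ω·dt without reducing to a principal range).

(-4.9792, -4.2487, 3.3916)

θ' = 3.1416 + 0.25·1.0 = 3.3916
R = v/ω = 2.0/0.25 = 8.0000
x' = -3 + 8.0000·(sin 3.3916 − sin 3.1416) = -4.9792
y' = -4 − 8.0000·(cos 3.3916 − cos 3.1416) = -4.2487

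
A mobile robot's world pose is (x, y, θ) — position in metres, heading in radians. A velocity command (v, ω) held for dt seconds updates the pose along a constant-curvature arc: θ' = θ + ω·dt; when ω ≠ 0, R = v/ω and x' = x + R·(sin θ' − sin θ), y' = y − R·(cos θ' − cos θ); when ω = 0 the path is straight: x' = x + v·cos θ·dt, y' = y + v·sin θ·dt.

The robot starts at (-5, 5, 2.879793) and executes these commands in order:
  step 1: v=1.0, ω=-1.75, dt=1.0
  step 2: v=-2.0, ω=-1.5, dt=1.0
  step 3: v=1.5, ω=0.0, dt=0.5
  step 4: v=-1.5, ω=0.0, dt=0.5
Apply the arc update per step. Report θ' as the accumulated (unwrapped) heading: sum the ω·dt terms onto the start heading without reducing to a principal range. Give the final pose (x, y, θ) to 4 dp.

(-7.0570, 5.1220, -0.3702)

step 1: θ'=1.1298 (R=-0.5714) → pose (-5.3689, 5.7959, 1.1298)
step 2: θ'=-0.3702 (R=1.3333) → pose (-7.0570, 5.1220, -0.3702)
step 3: θ'=-0.3702 (straight) → pose (-6.3578, 4.8506, -0.3702)
step 4: θ'=-0.3702 (straight) → pose (-7.0570, 5.1220, -0.3702)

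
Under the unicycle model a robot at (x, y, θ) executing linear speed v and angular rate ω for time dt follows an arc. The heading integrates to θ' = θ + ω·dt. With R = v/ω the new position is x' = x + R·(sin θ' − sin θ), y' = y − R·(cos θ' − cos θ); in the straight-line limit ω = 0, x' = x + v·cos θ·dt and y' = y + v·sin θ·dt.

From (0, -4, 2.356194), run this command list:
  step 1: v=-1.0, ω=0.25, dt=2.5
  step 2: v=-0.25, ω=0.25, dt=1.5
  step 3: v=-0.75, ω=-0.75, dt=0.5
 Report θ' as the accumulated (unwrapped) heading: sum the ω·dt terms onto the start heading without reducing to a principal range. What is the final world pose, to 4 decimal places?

step 1: θ'=2.9812 (R=-4.0000) → pose (2.1896, -5.1202, 2.9812)
step 2: θ'=3.3562 (R=-1.0000) → pose (2.5623, -5.1101, 3.3562)
step 3: θ'=2.9812 (R=1.0000) → pose (2.9349, -5.1000, 2.9812)

(2.9349, -5.1000, 2.9812)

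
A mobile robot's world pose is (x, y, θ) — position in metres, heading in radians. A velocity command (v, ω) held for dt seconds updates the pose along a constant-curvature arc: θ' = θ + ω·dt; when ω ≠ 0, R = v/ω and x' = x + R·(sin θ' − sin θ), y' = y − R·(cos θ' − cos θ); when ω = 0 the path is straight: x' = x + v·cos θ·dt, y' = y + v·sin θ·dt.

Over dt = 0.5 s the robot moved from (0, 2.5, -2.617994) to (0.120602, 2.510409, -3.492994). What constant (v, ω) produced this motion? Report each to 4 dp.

Δθ = -3.492994 − -2.617994 = -0.875000
ω = Δθ/dt = -0.875000/0.5 = -1.7500
R = Δx/(sin θ' − sin θ) = 0.1429
v = R·ω = 0.1429·-1.7500 = -0.2500

v = -0.2500, ω = -1.7500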